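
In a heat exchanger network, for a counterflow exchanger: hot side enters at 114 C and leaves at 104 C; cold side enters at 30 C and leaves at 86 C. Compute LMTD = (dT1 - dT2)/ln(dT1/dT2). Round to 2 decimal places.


dT1 = Th_in - Tc_out = 114 - 86 = 28
dT2 = Th_out - Tc_in = 104 - 30 = 74
LMTD = (dT1 - dT2) / ln(dT1/dT2)
LMTD = (28 - 74) / ln(28/74)
LMTD = 47.33 K


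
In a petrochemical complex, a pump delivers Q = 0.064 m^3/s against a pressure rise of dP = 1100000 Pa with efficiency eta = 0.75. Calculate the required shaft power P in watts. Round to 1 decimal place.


P = Q * dP / eta
P = 0.064 * 1100000 / 0.75
P = 70400.0 / 0.75
P = 93866.7 W


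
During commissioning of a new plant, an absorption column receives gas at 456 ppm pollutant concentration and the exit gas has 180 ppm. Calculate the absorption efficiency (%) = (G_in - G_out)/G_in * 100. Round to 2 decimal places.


Efficiency = (G_in - G_out) / G_in * 100%
Efficiency = (456 - 180) / 456 * 100
Efficiency = 276 / 456 * 100
Efficiency = 60.53%


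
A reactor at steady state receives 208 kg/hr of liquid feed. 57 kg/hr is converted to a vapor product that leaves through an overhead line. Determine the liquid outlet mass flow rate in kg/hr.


Steady-state mass balance on the main outlet: F_out = F_in - F_removed
F_out = 208 - 57
F_out = 151 kg/hr


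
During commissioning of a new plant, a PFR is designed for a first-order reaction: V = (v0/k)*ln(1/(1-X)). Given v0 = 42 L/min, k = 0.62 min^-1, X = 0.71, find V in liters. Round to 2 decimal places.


V = (v0/k) * ln(1/(1-X))
V = (42/0.62) * ln(1/(1-0.71))
V = 67.741935 * ln(3.448276)
V = 67.741935 * 1.237874
V = 83.86 L


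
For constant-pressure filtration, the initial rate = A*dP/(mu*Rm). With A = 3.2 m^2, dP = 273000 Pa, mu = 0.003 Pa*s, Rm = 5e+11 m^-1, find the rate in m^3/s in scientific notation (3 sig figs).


rate = A * dP / (mu * Rm)
rate = 3.2 * 273000 / (0.003 * 5e+11)
rate = 873600.0 / 1.500e+09
rate = 5.82e-04 m^3/s


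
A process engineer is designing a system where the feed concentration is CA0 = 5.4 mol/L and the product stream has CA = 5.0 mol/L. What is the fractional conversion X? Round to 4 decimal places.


X = (CA0 - CA) / CA0
X = (5.4 - 5.0) / 5.4
X = 0.4 / 5.4
X = 0.0741


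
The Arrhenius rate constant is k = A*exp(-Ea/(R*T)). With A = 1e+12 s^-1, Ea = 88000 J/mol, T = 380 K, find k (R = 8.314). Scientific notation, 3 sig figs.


k = A * exp(-Ea/(R*T))
k = 1e+12 * exp(-88000 / (8.314 * 380))
k = 1e+12 * exp(-27.854095)
k = 8.00e-01


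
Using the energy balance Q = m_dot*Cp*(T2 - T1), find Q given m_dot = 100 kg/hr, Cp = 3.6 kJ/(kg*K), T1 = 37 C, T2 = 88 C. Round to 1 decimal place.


Q = m_dot * Cp * (T2 - T1)
Q = 100 * 3.6 * (88 - 37)
Q = 100 * 3.6 * 51
Q = 18360.0 kJ/hr


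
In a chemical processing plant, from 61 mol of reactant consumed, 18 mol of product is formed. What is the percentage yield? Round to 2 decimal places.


Yield = (moles product / moles consumed) * 100%
Yield = (18 / 61) * 100
Yield = 0.2951 * 100
Yield = 29.51%


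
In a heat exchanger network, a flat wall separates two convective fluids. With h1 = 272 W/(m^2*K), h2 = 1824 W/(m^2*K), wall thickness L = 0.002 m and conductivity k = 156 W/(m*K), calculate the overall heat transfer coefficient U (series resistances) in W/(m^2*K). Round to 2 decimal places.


1/U = 1/h1 + L/k + 1/h2
1/U = 1/272 + 0.002/156 + 1/1824
1/U = 0.0036764706 + 1.28205e-05 + 0.0005482456
1/U = 0.0042375367
U = 235.99 W/(m^2*K)


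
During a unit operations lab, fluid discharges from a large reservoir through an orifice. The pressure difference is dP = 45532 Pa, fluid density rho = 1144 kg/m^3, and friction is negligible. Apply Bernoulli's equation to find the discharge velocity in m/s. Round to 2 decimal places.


v = sqrt(2*dP/rho)
v = sqrt(2*45532/1144)
v = sqrt(79.601399)
v = 8.92 m/s


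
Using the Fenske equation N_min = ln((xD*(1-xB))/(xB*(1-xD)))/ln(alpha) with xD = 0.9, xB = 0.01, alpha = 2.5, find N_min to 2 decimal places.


N_min = ln((xD*(1-xB))/(xB*(1-xD))) / ln(alpha)
Numerator inside ln: 0.891 / 0.001 = 891.0
ln(891.0) = 6.792344
ln(alpha) = ln(2.5) = 0.916291
N_min = 6.792344 / 0.916291 = 7.41


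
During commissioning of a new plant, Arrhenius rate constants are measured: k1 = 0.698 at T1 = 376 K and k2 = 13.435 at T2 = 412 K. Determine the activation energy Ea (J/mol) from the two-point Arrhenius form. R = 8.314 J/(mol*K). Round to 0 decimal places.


Ea = R * ln(k2/k1) / (1/T1 - 1/T2)
ln(k2/k1) = ln(13.435/0.698) = 2.9573994
1/T1 - 1/T2 = 1/376 - 1/412 = 0.000232390002
Ea = 8.314 * 2.9573994 / 0.000232390002
Ea = 105804 J/mol


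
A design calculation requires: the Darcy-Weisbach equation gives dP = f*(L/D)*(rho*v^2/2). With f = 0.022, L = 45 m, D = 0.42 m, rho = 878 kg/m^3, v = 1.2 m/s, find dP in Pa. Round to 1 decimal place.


dP = f * (L/D) * (rho*v^2/2)
dP = 0.022 * (45/0.42) * (878*1.2^2/2)
L/D = 107.14285714
rho*v^2/2 = 878*1.44/2 = 632.16
dP = 0.022 * 107.14285714 * 632.16
dP = 1490.1 Pa


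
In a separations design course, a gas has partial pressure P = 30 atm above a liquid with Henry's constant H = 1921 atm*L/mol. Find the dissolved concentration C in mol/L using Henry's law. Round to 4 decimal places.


C = P / H
C = 30 / 1921
C = 0.0156 mol/L


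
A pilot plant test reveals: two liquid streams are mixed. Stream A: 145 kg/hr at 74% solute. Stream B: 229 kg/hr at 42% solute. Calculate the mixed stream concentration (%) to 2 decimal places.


Mass balance on solute: F1*x1 + F2*x2 = F3*x3
F3 = F1 + F2 = 145 + 229 = 374 kg/hr
x3 = (F1*x1 + F2*x2)/F3
x3 = (145*0.74 + 229*0.42) / 374
x3 = 54.41%


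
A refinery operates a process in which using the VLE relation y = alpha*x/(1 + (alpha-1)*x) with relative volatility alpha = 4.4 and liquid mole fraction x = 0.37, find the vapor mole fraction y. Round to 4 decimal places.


y = alpha*x / (1 + (alpha-1)*x)
y = 4.4*0.37 / (1 + (4.4-1)*0.37)
y = 1.628 / (1 + 1.258)
y = 1.628 / 2.258
y = 0.7210


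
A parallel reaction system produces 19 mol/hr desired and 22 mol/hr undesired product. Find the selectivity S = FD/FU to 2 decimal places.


S = desired product rate / undesired product rate
S = 19 / 22
S = 0.86


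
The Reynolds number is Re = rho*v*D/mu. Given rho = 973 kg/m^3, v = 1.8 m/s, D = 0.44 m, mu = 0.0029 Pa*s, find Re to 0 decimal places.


Re = rho * v * D / mu
Re = 973 * 1.8 * 0.44 / 0.0029
Re = 770.616 / 0.0029
Re = 265730


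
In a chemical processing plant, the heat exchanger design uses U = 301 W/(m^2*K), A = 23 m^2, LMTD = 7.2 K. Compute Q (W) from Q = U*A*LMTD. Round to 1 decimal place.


Q = U * A * LMTD
Q = 301 * 23 * 7.2
Q = 49845.6 W


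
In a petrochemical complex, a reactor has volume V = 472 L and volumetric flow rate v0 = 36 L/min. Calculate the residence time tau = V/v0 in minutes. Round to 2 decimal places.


tau = V / v0
tau = 472 / 36
tau = 13.11 min


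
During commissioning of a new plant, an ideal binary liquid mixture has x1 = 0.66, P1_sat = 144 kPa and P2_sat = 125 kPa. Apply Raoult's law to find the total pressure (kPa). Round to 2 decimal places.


P = x1*P1_sat + x2*P2_sat
x2 = 1 - x1 = 1 - 0.66 = 0.34
P = 0.66*144 + 0.34*125
P = 95.04 + 42.5
P = 137.54 kPa


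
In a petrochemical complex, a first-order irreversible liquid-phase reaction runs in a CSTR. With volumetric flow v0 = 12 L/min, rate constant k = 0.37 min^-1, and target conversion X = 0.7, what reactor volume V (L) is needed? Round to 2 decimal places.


V = v0 * X / (k * (1 - X))
V = 12 * 0.7 / (0.37 * (1 - 0.7))
V = 8.4 / (0.37 * 0.3)
V = 8.4 / 0.111
V = 75.68 L


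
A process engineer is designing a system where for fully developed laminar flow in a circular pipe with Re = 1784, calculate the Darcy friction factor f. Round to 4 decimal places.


f = 64 / Re
f = 64 / 1784
f = 0.0359


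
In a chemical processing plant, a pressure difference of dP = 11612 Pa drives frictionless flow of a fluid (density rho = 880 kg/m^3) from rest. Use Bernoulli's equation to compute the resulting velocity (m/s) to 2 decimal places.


v = sqrt(2*dP/rho)
v = sqrt(2*11612/880)
v = sqrt(26.390909)
v = 5.14 m/s


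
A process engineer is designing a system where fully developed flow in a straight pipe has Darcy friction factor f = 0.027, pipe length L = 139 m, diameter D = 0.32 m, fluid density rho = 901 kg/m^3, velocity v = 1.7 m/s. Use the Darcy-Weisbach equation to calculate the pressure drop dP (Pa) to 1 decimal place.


dP = f * (L/D) * (rho*v^2/2)
dP = 0.027 * (139/0.32) * (901*1.7^2/2)
L/D = 434.375
rho*v^2/2 = 901*2.89/2 = 1301.945
dP = 0.027 * 434.375 * 1301.945
dP = 15269.4 Pa


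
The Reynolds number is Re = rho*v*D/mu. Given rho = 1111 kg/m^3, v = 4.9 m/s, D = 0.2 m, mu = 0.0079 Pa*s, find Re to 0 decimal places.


Re = rho * v * D / mu
Re = 1111 * 4.9 * 0.2 / 0.0079
Re = 1088.78 / 0.0079
Re = 137820


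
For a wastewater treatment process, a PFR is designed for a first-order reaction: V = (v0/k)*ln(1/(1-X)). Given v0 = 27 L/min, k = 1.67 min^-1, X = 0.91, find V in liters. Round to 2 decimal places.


V = (v0/k) * ln(1/(1-X))
V = (27/1.67) * ln(1/(1-0.91))
V = 16.167665 * ln(11.111111)
V = 16.167665 * 2.407946
V = 38.93 L


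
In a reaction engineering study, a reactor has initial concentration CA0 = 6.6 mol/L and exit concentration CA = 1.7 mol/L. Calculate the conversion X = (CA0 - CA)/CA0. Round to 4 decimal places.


X = (CA0 - CA) / CA0
X = (6.6 - 1.7) / 6.6
X = 4.9 / 6.6
X = 0.7424


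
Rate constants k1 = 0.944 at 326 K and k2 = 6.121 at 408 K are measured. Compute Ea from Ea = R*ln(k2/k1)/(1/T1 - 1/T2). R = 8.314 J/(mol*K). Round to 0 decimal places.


Ea = R * ln(k2/k1) / (1/T1 - 1/T2)
ln(k2/k1) = ln(6.121/0.944) = 1.8693546
1/T1 - 1/T2 = 1/326 - 1/408 = 0.00061650427
Ea = 8.314 * 1.8693546 / 0.00061650427
Ea = 25210 J/mol


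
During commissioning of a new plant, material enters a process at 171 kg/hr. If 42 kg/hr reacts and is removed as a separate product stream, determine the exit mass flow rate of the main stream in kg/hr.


Steady-state mass balance on the main outlet: F_out = F_in - F_removed
F_out = 171 - 42
F_out = 129 kg/hr


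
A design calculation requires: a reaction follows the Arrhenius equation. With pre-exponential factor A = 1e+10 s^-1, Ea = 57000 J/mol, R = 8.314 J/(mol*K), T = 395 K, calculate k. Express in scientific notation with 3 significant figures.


k = A * exp(-Ea/(R*T))
k = 1e+10 * exp(-57000 / (8.314 * 395))
k = 1e+10 * exp(-17.356723)
k = 2.90e+02


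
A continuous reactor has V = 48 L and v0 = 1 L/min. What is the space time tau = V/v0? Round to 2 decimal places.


tau = V / v0
tau = 48 / 1
tau = 48.00 min


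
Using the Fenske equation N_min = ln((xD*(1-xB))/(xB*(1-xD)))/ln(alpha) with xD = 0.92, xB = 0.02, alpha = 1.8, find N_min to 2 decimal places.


N_min = ln((xD*(1-xB))/(xB*(1-xD))) / ln(alpha)
Numerator inside ln: 0.9016 / 0.0016 = 563.5
ln(563.5) = 6.334167
ln(alpha) = ln(1.8) = 0.587787
N_min = 6.334167 / 0.587787 = 10.78


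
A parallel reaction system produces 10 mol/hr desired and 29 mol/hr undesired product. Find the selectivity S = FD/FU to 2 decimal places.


S = desired product rate / undesired product rate
S = 10 / 29
S = 0.34


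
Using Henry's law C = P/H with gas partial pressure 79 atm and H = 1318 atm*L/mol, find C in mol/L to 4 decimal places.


C = P / H
C = 79 / 1318
C = 0.0599 mol/L


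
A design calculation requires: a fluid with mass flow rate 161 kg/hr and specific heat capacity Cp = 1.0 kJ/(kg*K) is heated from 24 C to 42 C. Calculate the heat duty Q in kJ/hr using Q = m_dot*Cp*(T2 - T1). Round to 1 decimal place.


Q = m_dot * Cp * (T2 - T1)
Q = 161 * 1.0 * (42 - 24)
Q = 161 * 1.0 * 18
Q = 2898.0 kJ/hr


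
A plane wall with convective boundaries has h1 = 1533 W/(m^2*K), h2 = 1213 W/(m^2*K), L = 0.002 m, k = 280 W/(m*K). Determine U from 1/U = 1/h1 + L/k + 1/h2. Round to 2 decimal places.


1/U = 1/h1 + L/k + 1/h2
1/U = 1/1533 + 0.002/280 + 1/1213
1/U = 0.0006523157 + 7.1429e-06 + 0.0008244023
1/U = 0.0014838609
U = 673.92 W/(m^2*K)


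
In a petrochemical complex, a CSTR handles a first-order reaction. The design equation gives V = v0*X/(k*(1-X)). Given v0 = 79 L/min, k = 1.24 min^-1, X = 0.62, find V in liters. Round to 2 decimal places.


V = v0 * X / (k * (1 - X))
V = 79 * 0.62 / (1.24 * (1 - 0.62))
V = 48.98 / (1.24 * 0.38)
V = 48.98 / 0.4712
V = 103.95 L


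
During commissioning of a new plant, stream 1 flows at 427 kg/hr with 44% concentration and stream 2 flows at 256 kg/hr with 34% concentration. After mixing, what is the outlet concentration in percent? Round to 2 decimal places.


Mass balance on solute: F1*x1 + F2*x2 = F3*x3
F3 = F1 + F2 = 427 + 256 = 683 kg/hr
x3 = (F1*x1 + F2*x2)/F3
x3 = (427*0.44 + 256*0.34) / 683
x3 = 40.25%


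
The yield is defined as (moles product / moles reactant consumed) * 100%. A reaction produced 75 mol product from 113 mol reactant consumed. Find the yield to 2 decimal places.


Yield = (moles product / moles consumed) * 100%
Yield = (75 / 113) * 100
Yield = 0.6637 * 100
Yield = 66.37%


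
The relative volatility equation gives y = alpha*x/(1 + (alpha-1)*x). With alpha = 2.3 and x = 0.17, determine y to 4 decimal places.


y = alpha*x / (1 + (alpha-1)*x)
y = 2.3*0.17 / (1 + (2.3-1)*0.17)
y = 0.391 / (1 + 0.221)
y = 0.391 / 1.221
y = 0.3202


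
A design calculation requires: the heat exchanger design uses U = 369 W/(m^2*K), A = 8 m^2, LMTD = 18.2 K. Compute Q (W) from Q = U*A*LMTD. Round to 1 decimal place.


Q = U * A * LMTD
Q = 369 * 8 * 18.2
Q = 53726.4 W


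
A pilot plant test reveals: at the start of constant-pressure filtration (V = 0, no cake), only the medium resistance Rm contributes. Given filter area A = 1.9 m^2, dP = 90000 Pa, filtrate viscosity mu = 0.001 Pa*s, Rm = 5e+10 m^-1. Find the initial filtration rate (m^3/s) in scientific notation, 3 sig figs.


rate = A * dP / (mu * Rm)
rate = 1.9 * 90000 / (0.001 * 5e+10)
rate = 171000.0 / 5.000e+07
rate = 3.42e-03 m^3/s


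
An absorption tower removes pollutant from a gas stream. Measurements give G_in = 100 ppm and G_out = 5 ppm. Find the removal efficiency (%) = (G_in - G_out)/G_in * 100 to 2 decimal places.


Efficiency = (G_in - G_out) / G_in * 100%
Efficiency = (100 - 5) / 100 * 100
Efficiency = 95 / 100 * 100
Efficiency = 95.00%


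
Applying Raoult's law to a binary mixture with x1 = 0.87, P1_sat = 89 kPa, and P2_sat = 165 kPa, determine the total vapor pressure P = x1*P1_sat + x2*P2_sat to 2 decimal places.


P = x1*P1_sat + x2*P2_sat
x2 = 1 - x1 = 1 - 0.87 = 0.13
P = 0.87*89 + 0.13*165
P = 77.43 + 21.45
P = 98.88 kPa


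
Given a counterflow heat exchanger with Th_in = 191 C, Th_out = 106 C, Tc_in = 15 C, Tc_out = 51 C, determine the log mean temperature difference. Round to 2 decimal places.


dT1 = Th_in - Tc_out = 191 - 51 = 140
dT2 = Th_out - Tc_in = 106 - 15 = 91
LMTD = (dT1 - dT2) / ln(dT1/dT2)
LMTD = (140 - 91) / ln(140/91)
LMTD = 113.75 K


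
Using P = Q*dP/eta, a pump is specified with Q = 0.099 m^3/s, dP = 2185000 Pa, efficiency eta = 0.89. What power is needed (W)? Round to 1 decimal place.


P = Q * dP / eta
P = 0.099 * 2185000 / 0.89
P = 216315.0 / 0.89
P = 243050.6 W


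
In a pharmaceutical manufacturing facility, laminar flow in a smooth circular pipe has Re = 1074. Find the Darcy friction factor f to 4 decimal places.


f = 64 / Re
f = 64 / 1074
f = 0.0596


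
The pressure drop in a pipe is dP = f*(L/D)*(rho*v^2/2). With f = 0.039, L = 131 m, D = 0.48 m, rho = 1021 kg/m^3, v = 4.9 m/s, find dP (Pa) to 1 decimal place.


dP = f * (L/D) * (rho*v^2/2)
dP = 0.039 * (131/0.48) * (1021*4.9^2/2)
L/D = 272.91666667
rho*v^2/2 = 1021*24.01/2 = 12257.105
dP = 0.039 * 272.91666667 * 12257.105
dP = 130461.6 Pa


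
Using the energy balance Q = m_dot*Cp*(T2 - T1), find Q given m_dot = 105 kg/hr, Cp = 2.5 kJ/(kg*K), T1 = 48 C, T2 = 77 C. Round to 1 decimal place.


Q = m_dot * Cp * (T2 - T1)
Q = 105 * 2.5 * (77 - 48)
Q = 105 * 2.5 * 29
Q = 7612.5 kJ/hr


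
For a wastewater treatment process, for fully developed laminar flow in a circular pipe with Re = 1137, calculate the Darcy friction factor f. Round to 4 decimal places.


f = 64 / Re
f = 64 / 1137
f = 0.0563


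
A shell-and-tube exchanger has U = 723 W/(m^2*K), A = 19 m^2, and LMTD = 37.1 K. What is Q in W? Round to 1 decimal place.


Q = U * A * LMTD
Q = 723 * 19 * 37.1
Q = 509642.7 W


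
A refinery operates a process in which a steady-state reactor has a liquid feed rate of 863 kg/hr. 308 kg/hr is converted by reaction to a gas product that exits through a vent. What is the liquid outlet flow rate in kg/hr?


Steady-state mass balance on the main outlet: F_out = F_in - F_removed
F_out = 863 - 308
F_out = 555 kg/hr


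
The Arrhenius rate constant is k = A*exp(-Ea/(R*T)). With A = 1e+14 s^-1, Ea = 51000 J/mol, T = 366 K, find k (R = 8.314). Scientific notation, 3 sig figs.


k = A * exp(-Ea/(R*T))
k = 1e+14 * exp(-51000 / (8.314 * 366))
k = 1e+14 * exp(-16.760195)
k = 5.26e+06


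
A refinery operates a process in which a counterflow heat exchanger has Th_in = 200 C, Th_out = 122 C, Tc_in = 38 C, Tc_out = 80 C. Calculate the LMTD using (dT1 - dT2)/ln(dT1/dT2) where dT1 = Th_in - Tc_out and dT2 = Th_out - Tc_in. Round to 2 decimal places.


dT1 = Th_in - Tc_out = 200 - 80 = 120
dT2 = Th_out - Tc_in = 122 - 38 = 84
LMTD = (dT1 - dT2) / ln(dT1/dT2)
LMTD = (120 - 84) / ln(120/84)
LMTD = 100.93 K


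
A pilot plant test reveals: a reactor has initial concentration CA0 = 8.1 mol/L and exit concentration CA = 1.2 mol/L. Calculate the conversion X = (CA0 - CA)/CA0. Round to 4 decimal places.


X = (CA0 - CA) / CA0
X = (8.1 - 1.2) / 8.1
X = 6.9 / 8.1
X = 0.8519


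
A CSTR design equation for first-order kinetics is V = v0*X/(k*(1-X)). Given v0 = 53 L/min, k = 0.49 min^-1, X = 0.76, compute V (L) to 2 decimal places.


V = v0 * X / (k * (1 - X))
V = 53 * 0.76 / (0.49 * (1 - 0.76))
V = 40.28 / (0.49 * 0.24)
V = 40.28 / 0.1176
V = 342.52 L


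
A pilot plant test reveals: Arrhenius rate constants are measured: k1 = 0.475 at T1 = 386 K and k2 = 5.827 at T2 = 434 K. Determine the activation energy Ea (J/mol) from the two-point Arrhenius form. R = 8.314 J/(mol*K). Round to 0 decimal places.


Ea = R * ln(k2/k1) / (1/T1 - 1/T2)
ln(k2/k1) = ln(5.827/0.475) = 2.5069428
1/T1 - 1/T2 = 1/386 - 1/434 = 0.00028652611
Ea = 8.314 * 2.5069428 / 0.00028652611
Ea = 72743 J/mol


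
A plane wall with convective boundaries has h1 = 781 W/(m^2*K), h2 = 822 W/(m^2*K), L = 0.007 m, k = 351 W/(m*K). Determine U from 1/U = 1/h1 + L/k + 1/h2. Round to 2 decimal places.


1/U = 1/h1 + L/k + 1/h2
1/U = 1/781 + 0.007/351 + 1/822
1/U = 0.0012804097 + 1.9943e-05 + 0.001216545
1/U = 0.0025168977
U = 397.31 W/(m^2*K)


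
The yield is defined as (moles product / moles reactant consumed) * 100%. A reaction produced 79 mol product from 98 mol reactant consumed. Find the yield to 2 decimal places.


Yield = (moles product / moles consumed) * 100%
Yield = (79 / 98) * 100
Yield = 0.8061 * 100
Yield = 80.61%


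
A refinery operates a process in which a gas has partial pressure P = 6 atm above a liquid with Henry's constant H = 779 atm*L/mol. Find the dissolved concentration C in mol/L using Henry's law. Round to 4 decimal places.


C = P / H
C = 6 / 779
C = 0.0077 mol/L


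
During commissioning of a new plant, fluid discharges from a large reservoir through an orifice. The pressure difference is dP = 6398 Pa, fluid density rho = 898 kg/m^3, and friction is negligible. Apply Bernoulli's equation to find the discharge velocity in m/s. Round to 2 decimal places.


v = sqrt(2*dP/rho)
v = sqrt(2*6398/898)
v = sqrt(14.249443)
v = 3.77 m/s


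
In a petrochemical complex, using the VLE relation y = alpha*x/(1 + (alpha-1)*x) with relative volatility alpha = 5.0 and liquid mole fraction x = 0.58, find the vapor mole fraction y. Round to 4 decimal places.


y = alpha*x / (1 + (alpha-1)*x)
y = 5.0*0.58 / (1 + (5.0-1)*0.58)
y = 2.9 / (1 + 2.32)
y = 2.9 / 3.32
y = 0.8735


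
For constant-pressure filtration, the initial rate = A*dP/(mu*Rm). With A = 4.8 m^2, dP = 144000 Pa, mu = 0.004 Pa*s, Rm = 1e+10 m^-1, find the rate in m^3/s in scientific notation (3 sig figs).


rate = A * dP / (mu * Rm)
rate = 4.8 * 144000 / (0.004 * 1e+10)
rate = 691200.0 / 4.000e+07
rate = 1.73e-02 m^3/s


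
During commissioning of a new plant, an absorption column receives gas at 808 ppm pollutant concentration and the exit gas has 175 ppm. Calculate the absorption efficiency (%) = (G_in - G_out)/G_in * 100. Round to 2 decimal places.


Efficiency = (G_in - G_out) / G_in * 100%
Efficiency = (808 - 175) / 808 * 100
Efficiency = 633 / 808 * 100
Efficiency = 78.34%


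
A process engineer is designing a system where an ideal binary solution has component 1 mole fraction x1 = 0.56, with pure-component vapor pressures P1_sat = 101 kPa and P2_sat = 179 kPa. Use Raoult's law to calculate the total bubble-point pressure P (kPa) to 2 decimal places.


P = x1*P1_sat + x2*P2_sat
x2 = 1 - x1 = 1 - 0.56 = 0.44
P = 0.56*101 + 0.44*179
P = 56.56 + 78.76
P = 135.32 kPa


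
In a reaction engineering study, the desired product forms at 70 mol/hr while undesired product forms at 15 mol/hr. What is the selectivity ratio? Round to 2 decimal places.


S = desired product rate / undesired product rate
S = 70 / 15
S = 4.67


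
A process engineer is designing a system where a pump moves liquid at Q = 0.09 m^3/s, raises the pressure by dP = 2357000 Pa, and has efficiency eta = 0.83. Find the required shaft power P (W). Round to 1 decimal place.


P = Q * dP / eta
P = 0.09 * 2357000 / 0.83
P = 212130.0 / 0.83
P = 255578.3 W


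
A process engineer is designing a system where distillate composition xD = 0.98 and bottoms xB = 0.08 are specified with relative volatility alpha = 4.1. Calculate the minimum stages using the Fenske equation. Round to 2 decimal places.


N_min = ln((xD*(1-xB))/(xB*(1-xD))) / ln(alpha)
Numerator inside ln: 0.9016 / 0.0016 = 563.5
ln(563.5) = 6.334167
ln(alpha) = ln(4.1) = 1.410987
N_min = 6.334167 / 1.410987 = 4.49


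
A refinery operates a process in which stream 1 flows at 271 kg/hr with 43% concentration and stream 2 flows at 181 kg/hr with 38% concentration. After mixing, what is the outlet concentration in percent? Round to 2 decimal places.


Mass balance on solute: F1*x1 + F2*x2 = F3*x3
F3 = F1 + F2 = 271 + 181 = 452 kg/hr
x3 = (F1*x1 + F2*x2)/F3
x3 = (271*0.43 + 181*0.38) / 452
x3 = 41.00%


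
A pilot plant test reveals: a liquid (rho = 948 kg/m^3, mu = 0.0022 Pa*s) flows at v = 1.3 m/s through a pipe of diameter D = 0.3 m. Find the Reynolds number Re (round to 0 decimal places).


Re = rho * v * D / mu
Re = 948 * 1.3 * 0.3 / 0.0022
Re = 369.72 / 0.0022
Re = 168055


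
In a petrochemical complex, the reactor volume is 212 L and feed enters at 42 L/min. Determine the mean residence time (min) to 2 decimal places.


tau = V / v0
tau = 212 / 42
tau = 5.05 min


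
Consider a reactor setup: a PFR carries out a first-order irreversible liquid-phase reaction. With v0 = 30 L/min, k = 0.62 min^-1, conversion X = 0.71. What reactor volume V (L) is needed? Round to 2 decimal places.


V = (v0/k) * ln(1/(1-X))
V = (30/0.62) * ln(1/(1-0.71))
V = 48.387097 * ln(3.448276)
V = 48.387097 * 1.237874
V = 59.90 L


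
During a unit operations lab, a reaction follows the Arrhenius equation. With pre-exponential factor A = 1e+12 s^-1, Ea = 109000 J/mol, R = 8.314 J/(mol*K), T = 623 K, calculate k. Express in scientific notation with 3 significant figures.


k = A * exp(-Ea/(R*T))
k = 1e+12 * exp(-109000 / (8.314 * 623))
k = 1e+12 * exp(-21.044007)
k = 7.26e+02


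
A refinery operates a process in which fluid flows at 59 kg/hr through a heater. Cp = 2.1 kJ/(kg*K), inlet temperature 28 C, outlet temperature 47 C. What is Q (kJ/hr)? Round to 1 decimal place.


Q = m_dot * Cp * (T2 - T1)
Q = 59 * 2.1 * (47 - 28)
Q = 59 * 2.1 * 19
Q = 2354.1 kJ/hr


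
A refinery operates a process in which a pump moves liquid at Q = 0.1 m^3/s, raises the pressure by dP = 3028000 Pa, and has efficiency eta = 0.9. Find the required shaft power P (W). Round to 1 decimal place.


P = Q * dP / eta
P = 0.1 * 3028000 / 0.9
P = 302800.0 / 0.9
P = 336444.4 W


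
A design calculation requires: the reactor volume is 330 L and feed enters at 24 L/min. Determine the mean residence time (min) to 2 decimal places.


tau = V / v0
tau = 330 / 24
tau = 13.75 min


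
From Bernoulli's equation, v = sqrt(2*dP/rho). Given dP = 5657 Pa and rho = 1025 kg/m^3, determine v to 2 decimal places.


v = sqrt(2*dP/rho)
v = sqrt(2*5657/1025)
v = sqrt(11.038049)
v = 3.32 m/s


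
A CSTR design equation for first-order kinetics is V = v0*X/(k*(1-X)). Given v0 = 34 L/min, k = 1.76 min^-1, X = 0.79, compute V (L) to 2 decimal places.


V = v0 * X / (k * (1 - X))
V = 34 * 0.79 / (1.76 * (1 - 0.79))
V = 26.86 / (1.76 * 0.21)
V = 26.86 / 0.3696
V = 72.67 L


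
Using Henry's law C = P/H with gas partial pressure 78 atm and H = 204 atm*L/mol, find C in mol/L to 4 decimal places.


C = P / H
C = 78 / 204
C = 0.3824 mol/L


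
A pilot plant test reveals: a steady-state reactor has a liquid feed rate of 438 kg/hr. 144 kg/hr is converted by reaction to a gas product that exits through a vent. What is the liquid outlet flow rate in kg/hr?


Steady-state mass balance on the main outlet: F_out = F_in - F_removed
F_out = 438 - 144
F_out = 294 kg/hr


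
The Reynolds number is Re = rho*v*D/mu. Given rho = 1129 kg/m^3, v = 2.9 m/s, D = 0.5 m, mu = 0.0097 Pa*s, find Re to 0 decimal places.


Re = rho * v * D / mu
Re = 1129 * 2.9 * 0.5 / 0.0097
Re = 1637.05 / 0.0097
Re = 168768


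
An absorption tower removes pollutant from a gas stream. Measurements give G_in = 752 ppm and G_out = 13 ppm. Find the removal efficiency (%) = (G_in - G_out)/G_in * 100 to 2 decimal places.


Efficiency = (G_in - G_out) / G_in * 100%
Efficiency = (752 - 13) / 752 * 100
Efficiency = 739 / 752 * 100
Efficiency = 98.27%


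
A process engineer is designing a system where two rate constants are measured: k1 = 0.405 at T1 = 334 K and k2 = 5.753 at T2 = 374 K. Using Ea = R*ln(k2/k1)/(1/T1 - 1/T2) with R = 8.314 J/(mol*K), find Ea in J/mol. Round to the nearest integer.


Ea = R * ln(k2/k1) / (1/T1 - 1/T2)
ln(k2/k1) = ln(5.753/0.405) = 2.6535897
1/T1 - 1/T2 = 1/334 - 1/374 = 0.000320215185
Ea = 8.314 * 2.6535897 / 0.000320215185
Ea = 68897 J/mol


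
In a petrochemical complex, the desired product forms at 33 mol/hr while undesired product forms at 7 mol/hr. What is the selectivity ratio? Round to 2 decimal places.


S = desired product rate / undesired product rate
S = 33 / 7
S = 4.71


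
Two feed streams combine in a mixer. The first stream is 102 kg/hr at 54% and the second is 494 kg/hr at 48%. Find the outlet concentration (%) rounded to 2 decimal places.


Mass balance on solute: F1*x1 + F2*x2 = F3*x3
F3 = F1 + F2 = 102 + 494 = 596 kg/hr
x3 = (F1*x1 + F2*x2)/F3
x3 = (102*0.54 + 494*0.48) / 596
x3 = 49.03%


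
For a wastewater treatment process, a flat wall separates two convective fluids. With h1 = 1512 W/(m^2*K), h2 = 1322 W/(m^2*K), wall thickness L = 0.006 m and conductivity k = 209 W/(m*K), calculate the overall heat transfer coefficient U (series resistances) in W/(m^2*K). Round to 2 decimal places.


1/U = 1/h1 + L/k + 1/h2
1/U = 1/1512 + 0.006/209 + 1/1322
1/U = 0.0006613757 + 2.87081e-05 + 0.0007564297
1/U = 0.0014465135
U = 691.32 W/(m^2*K)


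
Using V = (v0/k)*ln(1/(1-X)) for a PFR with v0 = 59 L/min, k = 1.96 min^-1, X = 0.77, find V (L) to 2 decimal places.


V = (v0/k) * ln(1/(1-X))
V = (59/1.96) * ln(1/(1-0.77))
V = 30.102041 * ln(4.347826)
V = 30.102041 * 1.469676
V = 44.24 L


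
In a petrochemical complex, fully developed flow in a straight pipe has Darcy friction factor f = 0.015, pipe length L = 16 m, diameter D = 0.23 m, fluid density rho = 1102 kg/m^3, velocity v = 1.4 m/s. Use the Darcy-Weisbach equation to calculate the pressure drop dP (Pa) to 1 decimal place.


dP = f * (L/D) * (rho*v^2/2)
dP = 0.015 * (16/0.23) * (1102*1.4^2/2)
L/D = 69.56521739
rho*v^2/2 = 1102*1.96/2 = 1079.96
dP = 0.015 * 69.56521739 * 1079.96
dP = 1126.9 Pa


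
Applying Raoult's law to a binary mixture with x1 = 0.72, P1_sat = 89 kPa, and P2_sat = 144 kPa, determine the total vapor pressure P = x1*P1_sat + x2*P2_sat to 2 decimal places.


P = x1*P1_sat + x2*P2_sat
x2 = 1 - x1 = 1 - 0.72 = 0.28
P = 0.72*89 + 0.28*144
P = 64.08 + 40.32
P = 104.40 kPa


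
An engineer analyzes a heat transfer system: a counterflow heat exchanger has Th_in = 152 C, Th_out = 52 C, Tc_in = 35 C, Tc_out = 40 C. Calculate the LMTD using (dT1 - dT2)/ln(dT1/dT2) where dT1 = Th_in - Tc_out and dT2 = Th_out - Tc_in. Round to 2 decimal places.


dT1 = Th_in - Tc_out = 152 - 40 = 112
dT2 = Th_out - Tc_in = 52 - 35 = 17
LMTD = (dT1 - dT2) / ln(dT1/dT2)
LMTD = (112 - 17) / ln(112/17)
LMTD = 50.39 K


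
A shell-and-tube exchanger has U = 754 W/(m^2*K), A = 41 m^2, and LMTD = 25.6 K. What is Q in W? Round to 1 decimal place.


Q = U * A * LMTD
Q = 754 * 41 * 25.6
Q = 791398.4 W


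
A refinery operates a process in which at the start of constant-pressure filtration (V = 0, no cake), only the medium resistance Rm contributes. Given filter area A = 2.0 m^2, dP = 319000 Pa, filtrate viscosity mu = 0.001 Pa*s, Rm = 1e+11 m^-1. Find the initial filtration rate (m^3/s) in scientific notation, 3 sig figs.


rate = A * dP / (mu * Rm)
rate = 2.0 * 319000 / (0.001 * 1e+11)
rate = 638000.0 / 1.000e+08
rate = 6.38e-03 m^3/s


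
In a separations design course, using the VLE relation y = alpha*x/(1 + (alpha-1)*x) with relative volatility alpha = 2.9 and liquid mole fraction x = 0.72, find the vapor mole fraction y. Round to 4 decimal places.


y = alpha*x / (1 + (alpha-1)*x)
y = 2.9*0.72 / (1 + (2.9-1)*0.72)
y = 2.088 / (1 + 1.368)
y = 2.088 / 2.368
y = 0.8818


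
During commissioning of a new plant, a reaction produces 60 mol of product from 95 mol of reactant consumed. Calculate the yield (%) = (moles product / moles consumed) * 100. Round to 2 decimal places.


Yield = (moles product / moles consumed) * 100%
Yield = (60 / 95) * 100
Yield = 0.6316 * 100
Yield = 63.16%


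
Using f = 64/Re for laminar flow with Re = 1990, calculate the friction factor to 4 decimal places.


f = 64 / Re
f = 64 / 1990
f = 0.0322


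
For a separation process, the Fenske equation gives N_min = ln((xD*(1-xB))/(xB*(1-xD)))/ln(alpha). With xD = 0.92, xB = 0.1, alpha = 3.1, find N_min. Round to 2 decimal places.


N_min = ln((xD*(1-xB))/(xB*(1-xD))) / ln(alpha)
Numerator inside ln: 0.828 / 0.008 = 103.5
ln(103.5) = 4.639572
ln(alpha) = ln(3.1) = 1.131402
N_min = 4.639572 / 1.131402 = 4.10


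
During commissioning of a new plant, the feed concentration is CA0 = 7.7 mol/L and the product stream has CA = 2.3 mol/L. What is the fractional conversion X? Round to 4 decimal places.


X = (CA0 - CA) / CA0
X = (7.7 - 2.3) / 7.7
X = 5.4 / 7.7
X = 0.7013


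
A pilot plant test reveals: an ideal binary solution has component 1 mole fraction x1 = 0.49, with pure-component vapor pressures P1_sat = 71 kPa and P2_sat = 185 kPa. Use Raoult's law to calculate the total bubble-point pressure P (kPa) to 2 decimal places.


P = x1*P1_sat + x2*P2_sat
x2 = 1 - x1 = 1 - 0.49 = 0.51
P = 0.49*71 + 0.51*185
P = 34.79 + 94.35
P = 129.14 kPa


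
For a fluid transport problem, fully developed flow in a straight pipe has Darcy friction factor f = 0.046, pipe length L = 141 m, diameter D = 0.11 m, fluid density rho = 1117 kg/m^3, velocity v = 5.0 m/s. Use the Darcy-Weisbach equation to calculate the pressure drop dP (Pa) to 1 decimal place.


dP = f * (L/D) * (rho*v^2/2)
dP = 0.046 * (141/0.11) * (1117*5.0^2/2)
L/D = 1281.81818182
rho*v^2/2 = 1117*25.0/2 = 13962.5
dP = 0.046 * 1281.81818182 * 13962.5
dP = 823279.8 Pa


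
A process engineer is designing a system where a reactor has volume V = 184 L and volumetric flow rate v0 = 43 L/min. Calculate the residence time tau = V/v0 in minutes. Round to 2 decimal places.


tau = V / v0
tau = 184 / 43
tau = 4.28 min


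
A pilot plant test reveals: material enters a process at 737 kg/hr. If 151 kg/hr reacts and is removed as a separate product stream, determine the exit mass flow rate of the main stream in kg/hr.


Steady-state mass balance on the main outlet: F_out = F_in - F_removed
F_out = 737 - 151
F_out = 586 kg/hr


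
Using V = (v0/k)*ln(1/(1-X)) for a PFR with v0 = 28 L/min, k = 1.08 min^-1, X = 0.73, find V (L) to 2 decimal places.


V = (v0/k) * ln(1/(1-X))
V = (28/1.08) * ln(1/(1-0.73))
V = 25.925926 * ln(3.703704)
V = 25.925926 * 1.309333
V = 33.95 L


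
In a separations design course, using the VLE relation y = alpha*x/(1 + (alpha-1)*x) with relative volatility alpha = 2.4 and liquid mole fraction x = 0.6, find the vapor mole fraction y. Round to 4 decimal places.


y = alpha*x / (1 + (alpha-1)*x)
y = 2.4*0.6 / (1 + (2.4-1)*0.6)
y = 1.44 / (1 + 0.84)
y = 1.44 / 1.84
y = 0.7826


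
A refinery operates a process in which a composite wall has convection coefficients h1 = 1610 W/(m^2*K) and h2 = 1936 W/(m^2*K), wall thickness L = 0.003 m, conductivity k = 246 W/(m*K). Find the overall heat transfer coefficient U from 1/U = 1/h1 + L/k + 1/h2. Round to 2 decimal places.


1/U = 1/h1 + L/k + 1/h2
1/U = 1/1610 + 0.003/246 + 1/1936
1/U = 0.000621118 + 1.21951e-05 + 0.0005165289
1/U = 0.001149842
U = 869.68 W/(m^2*K)


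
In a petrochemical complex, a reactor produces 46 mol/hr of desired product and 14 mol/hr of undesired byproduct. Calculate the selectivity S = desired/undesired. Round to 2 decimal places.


S = desired product rate / undesired product rate
S = 46 / 14
S = 3.29


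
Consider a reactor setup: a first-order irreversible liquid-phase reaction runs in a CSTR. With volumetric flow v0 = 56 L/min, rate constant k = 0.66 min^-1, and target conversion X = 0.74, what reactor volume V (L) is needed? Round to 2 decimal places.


V = v0 * X / (k * (1 - X))
V = 56 * 0.74 / (0.66 * (1 - 0.74))
V = 41.44 / (0.66 * 0.26)
V = 41.44 / 0.1716
V = 241.49 L


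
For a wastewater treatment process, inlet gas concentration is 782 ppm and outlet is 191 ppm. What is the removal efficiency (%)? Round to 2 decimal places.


Efficiency = (G_in - G_out) / G_in * 100%
Efficiency = (782 - 191) / 782 * 100
Efficiency = 591 / 782 * 100
Efficiency = 75.58%


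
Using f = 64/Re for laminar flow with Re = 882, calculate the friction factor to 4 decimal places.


f = 64 / Re
f = 64 / 882
f = 0.0726


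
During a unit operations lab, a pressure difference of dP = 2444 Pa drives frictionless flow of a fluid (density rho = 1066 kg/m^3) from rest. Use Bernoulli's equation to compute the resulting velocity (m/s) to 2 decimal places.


v = sqrt(2*dP/rho)
v = sqrt(2*2444/1066)
v = sqrt(4.585366)
v = 2.14 m/s


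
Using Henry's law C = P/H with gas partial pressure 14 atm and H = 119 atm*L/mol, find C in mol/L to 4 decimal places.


C = P / H
C = 14 / 119
C = 0.1176 mol/L


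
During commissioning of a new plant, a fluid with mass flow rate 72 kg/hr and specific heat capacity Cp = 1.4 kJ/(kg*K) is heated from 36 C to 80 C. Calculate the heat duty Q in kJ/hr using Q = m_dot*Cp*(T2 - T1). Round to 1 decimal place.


Q = m_dot * Cp * (T2 - T1)
Q = 72 * 1.4 * (80 - 36)
Q = 72 * 1.4 * 44
Q = 4435.2 kJ/hr


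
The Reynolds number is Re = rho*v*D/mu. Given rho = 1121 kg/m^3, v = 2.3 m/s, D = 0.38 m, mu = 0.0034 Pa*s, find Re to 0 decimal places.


Re = rho * v * D / mu
Re = 1121 * 2.3 * 0.38 / 0.0034
Re = 979.754 / 0.0034
Re = 288163


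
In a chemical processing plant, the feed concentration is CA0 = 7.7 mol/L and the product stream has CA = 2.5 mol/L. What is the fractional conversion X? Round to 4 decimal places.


X = (CA0 - CA) / CA0
X = (7.7 - 2.5) / 7.7
X = 5.2 / 7.7
X = 0.6753


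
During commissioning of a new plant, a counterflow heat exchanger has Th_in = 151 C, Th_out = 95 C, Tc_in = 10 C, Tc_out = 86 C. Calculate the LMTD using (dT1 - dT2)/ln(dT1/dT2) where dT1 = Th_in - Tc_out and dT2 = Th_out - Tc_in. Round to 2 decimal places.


dT1 = Th_in - Tc_out = 151 - 86 = 65
dT2 = Th_out - Tc_in = 95 - 10 = 85
LMTD = (dT1 - dT2) / ln(dT1/dT2)
LMTD = (65 - 85) / ln(65/85)
LMTD = 74.55 K


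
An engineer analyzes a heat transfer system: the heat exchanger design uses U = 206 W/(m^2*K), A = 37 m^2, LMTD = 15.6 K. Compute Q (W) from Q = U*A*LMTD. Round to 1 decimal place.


Q = U * A * LMTD
Q = 206 * 37 * 15.6
Q = 118903.2 W


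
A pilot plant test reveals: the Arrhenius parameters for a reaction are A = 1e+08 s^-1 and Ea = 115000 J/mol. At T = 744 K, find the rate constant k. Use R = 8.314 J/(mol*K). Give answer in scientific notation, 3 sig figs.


k = A * exp(-Ea/(R*T))
k = 1e+08 * exp(-115000 / (8.314 * 744))
k = 1e+08 * exp(-18.591519)
k = 8.43e-01


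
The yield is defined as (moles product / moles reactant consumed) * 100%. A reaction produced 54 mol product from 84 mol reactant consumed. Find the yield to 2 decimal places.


Yield = (moles product / moles consumed) * 100%
Yield = (54 / 84) * 100
Yield = 0.6429 * 100
Yield = 64.29%


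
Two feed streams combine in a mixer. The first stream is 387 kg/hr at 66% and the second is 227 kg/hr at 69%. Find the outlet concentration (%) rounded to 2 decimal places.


Mass balance on solute: F1*x1 + F2*x2 = F3*x3
F3 = F1 + F2 = 387 + 227 = 614 kg/hr
x3 = (F1*x1 + F2*x2)/F3
x3 = (387*0.66 + 227*0.69) / 614
x3 = 67.11%


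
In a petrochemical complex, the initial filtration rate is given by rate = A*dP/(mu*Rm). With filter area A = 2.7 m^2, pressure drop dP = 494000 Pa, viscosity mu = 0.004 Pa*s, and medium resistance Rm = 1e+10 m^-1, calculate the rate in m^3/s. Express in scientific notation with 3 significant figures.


rate = A * dP / (mu * Rm)
rate = 2.7 * 494000 / (0.004 * 1e+10)
rate = 1333800.0 / 4.000e+07
rate = 3.33e-02 m^3/s


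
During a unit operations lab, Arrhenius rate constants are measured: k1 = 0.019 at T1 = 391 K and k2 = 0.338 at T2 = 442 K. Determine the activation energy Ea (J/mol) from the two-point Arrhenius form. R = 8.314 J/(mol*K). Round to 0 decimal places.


Ea = R * ln(k2/k1) / (1/T1 - 1/T2)
ln(k2/k1) = ln(0.338/0.019) = 2.8786069
1/T1 - 1/T2 = 1/391 - 1/442 = 0.000295101318
Ea = 8.314 * 2.8786069 / 0.000295101318
Ea = 81100 J/mol


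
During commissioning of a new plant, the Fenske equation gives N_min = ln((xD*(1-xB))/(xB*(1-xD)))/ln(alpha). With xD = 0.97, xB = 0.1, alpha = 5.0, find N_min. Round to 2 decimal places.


N_min = ln((xD*(1-xB))/(xB*(1-xD))) / ln(alpha)
Numerator inside ln: 0.873 / 0.003 = 291.0
ln(291.0) = 5.673323
ln(alpha) = ln(5.0) = 1.609438
N_min = 5.673323 / 1.609438 = 3.53


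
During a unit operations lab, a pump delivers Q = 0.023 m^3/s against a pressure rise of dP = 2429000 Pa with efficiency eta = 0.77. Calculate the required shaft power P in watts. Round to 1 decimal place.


P = Q * dP / eta
P = 0.023 * 2429000 / 0.77
P = 55867.0 / 0.77
P = 72554.5 W


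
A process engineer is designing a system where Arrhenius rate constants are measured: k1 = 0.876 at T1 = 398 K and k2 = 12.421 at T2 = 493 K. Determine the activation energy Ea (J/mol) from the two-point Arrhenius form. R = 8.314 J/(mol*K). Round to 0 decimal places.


Ea = R * ln(k2/k1) / (1/T1 - 1/T2)
ln(k2/k1) = ln(12.421/0.876) = 2.6517778
1/T1 - 1/T2 = 1/398 - 1/493 = 0.000484165248
Ea = 8.314 * 2.6517778 / 0.000484165248
Ea = 45536 J/mol


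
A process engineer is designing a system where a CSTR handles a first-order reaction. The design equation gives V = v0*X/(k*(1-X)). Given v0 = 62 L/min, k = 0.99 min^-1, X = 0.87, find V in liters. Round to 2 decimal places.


V = v0 * X / (k * (1 - X))
V = 62 * 0.87 / (0.99 * (1 - 0.87))
V = 53.94 / (0.99 * 0.13)
V = 53.94 / 0.1287
V = 419.11 L
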